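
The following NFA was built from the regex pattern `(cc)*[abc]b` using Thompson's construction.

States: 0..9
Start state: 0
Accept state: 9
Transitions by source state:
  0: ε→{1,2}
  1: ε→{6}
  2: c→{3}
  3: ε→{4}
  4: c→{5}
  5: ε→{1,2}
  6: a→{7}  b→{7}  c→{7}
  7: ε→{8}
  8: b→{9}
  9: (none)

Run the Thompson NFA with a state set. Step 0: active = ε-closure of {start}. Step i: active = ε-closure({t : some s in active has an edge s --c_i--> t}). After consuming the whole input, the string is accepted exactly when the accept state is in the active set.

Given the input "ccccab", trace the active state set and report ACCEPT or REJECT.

initial (ε-close {0}): {0,1,2,6}
'c' @ 1: {3,4,7,8}
'c' @ 2: {1,2,5,6}
'c' @ 3: {3,4,7,8}
'c' @ 4: {1,2,5,6}
'a' @ 5: {7,8}
'b' @ 6: {9}  ✓accept
final: {9}; accept 9 in set

Answer: ACCEPT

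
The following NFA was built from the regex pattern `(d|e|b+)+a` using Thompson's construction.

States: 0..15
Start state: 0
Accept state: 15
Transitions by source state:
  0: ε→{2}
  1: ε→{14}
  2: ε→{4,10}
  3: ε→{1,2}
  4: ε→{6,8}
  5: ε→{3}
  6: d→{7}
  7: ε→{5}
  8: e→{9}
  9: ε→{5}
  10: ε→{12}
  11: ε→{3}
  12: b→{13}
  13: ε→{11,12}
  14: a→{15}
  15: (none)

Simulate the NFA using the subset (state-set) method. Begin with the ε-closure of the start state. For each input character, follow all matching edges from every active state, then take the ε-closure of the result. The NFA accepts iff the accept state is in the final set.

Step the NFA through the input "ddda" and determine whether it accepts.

Answer: ACCEPT

Derivation:
start: ε-closure({0}) = {0,2,4,6,8,10,12}
'd' @ 1: {1,2,3,4,5,6,7,8,10,12,14}
'd' @ 2: {1,2,3,4,5,6,7,8,10,12,14}
'd' @ 3: {1,2,3,4,5,6,7,8,10,12,14}
'a' @ 4: {15}  (accept∈set)
end set {15} — state 15 in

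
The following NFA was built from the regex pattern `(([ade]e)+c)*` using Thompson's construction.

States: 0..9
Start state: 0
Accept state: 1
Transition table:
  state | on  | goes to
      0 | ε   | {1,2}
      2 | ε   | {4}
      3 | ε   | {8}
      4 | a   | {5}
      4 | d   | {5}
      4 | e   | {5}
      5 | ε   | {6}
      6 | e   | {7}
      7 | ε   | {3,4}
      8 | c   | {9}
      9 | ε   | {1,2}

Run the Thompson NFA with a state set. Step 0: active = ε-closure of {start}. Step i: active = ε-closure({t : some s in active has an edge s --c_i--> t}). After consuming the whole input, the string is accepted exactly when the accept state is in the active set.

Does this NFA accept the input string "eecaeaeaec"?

S₀ = ε-closure({0}) = {0,1,2,4}
'e' @ 1: {5,6}
'e' @ 2: {3,4,7,8}
'c' @ 3: {1,2,4,9}  [accepting]
'a' @ 4: {5,6}
'e' @ 5: {3,4,7,8}
'a' @ 6: {5,6}
'e' @ 7: {3,4,7,8}
'a' @ 8: {5,6}
'e' @ 9: {3,4,7,8}
'c' @ 10: {1,2,4,9}  [accepting]
end set {1,2,4,9} — state 1 in

Answer: ACCEPT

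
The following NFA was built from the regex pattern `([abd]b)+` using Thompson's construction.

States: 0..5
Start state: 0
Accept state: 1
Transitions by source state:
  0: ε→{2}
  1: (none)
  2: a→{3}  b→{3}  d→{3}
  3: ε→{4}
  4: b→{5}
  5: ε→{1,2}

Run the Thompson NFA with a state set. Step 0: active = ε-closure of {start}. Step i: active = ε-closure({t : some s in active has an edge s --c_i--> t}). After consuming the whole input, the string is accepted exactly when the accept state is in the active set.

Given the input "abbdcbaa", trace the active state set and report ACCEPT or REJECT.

initial (ε-close {0}): {0,2}
'a' @ 1: {3,4}
'b' @ 2: {1,2,5}  (accept∈set)
'b' @ 3: {3,4}
'd' @ 4: {}  — no active states
rest 'cbaa' ignored (set empty)
after full input: {}  (accept=1 not in)

Answer: REJECT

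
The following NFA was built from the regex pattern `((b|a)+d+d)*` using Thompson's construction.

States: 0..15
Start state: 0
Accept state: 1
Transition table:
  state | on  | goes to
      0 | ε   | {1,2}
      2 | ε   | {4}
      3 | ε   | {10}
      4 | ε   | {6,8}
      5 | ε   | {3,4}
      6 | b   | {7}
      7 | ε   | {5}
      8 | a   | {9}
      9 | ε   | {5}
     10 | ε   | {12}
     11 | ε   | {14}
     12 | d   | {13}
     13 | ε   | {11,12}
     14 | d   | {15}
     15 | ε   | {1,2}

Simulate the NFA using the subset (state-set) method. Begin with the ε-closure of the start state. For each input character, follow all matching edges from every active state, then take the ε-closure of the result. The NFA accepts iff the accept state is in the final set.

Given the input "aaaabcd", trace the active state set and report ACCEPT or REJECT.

start: ε-closure({0}) = {0,1,2,4,6,8}
'a' @ 1: {3,4,5,6,8,9,10,12}
'a' @ 2: {3,4,5,6,8,9,10,12}
'a' @ 3: {3,4,5,6,8,9,10,12}
'a' @ 4: {3,4,5,6,8,9,10,12}
'b' @ 5: {3,4,5,6,7,8,10,12}
'c' @ 6: {}  — no active states
rest 'd' ignored (set empty)
final: {}; accept 1 not in set

Answer: REJECT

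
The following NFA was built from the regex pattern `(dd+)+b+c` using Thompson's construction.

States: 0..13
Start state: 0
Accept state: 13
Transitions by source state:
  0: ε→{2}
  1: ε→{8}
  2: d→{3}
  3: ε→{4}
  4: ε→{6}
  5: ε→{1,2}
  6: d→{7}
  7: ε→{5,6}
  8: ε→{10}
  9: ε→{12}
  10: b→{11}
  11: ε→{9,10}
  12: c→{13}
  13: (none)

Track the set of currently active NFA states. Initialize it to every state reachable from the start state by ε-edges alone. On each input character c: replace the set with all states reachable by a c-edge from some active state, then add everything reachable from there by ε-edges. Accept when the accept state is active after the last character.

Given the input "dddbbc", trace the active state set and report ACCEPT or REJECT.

Answer: ACCEPT

Trace:
start: ε-closure({0}) = {0,2}
'd' @ 1: {3,4,6}
'd' @ 2: {1,2,5,6,7,8,10}
'd' @ 3: {1,2,3,4,5,6,7,8,10}
'b' @ 4: {9,10,11,12}
'b' @ 5: {9,10,11,12}
'c' @ 6: {13}  ✓accept
end set {13} — state 13 in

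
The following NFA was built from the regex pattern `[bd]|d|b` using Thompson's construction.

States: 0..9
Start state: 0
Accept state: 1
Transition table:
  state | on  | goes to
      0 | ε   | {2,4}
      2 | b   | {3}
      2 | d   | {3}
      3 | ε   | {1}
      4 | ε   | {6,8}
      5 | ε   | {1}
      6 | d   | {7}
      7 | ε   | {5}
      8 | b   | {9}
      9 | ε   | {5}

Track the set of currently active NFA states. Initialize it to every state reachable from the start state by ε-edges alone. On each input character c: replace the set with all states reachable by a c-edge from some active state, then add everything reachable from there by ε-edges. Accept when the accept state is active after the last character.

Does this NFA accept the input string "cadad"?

Answer: REJECT

Trace:
S₀ = ε-closure({0}) = {0,2,4,6,8}
'c' @ 1: {}  — no active states
rest 'adad' ignored (set empty)
final: {}; accept 1 not in set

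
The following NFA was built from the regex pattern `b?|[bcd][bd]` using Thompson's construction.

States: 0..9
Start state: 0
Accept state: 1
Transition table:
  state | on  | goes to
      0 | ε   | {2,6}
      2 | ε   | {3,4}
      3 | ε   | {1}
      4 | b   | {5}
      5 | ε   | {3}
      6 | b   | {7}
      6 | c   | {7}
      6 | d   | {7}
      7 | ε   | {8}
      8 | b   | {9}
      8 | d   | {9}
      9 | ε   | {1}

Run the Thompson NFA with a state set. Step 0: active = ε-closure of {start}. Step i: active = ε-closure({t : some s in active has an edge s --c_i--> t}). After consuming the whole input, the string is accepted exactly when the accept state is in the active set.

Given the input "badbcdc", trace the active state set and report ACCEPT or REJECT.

initial (ε-close {0}): {0,1,2,3,4,6}
'b' @ 1: {1,3,5,7,8}  [accepting]
'a' @ 2: {}  — no active states
rest 'dbcdc' ignored (set empty)
after full input: {}  (accept=1 not in)

Answer: REJECT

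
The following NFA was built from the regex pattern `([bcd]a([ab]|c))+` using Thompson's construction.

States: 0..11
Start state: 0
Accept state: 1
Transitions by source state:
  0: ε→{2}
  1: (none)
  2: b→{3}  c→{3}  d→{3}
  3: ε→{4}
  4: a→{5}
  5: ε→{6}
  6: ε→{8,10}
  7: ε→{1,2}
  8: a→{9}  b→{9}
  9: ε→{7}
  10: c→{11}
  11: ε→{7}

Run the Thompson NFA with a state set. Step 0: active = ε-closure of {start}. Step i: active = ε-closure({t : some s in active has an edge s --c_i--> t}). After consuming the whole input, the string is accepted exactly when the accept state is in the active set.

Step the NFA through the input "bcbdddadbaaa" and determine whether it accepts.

initial (ε-close {0}): {0,2}
'b' @ 1: {3,4}
'c' @ 2: {}  — dead — no transitions
rest 'bdddadbaaa' ignored (set empty)
final: {}; accept 1 not in set

Answer: REJECT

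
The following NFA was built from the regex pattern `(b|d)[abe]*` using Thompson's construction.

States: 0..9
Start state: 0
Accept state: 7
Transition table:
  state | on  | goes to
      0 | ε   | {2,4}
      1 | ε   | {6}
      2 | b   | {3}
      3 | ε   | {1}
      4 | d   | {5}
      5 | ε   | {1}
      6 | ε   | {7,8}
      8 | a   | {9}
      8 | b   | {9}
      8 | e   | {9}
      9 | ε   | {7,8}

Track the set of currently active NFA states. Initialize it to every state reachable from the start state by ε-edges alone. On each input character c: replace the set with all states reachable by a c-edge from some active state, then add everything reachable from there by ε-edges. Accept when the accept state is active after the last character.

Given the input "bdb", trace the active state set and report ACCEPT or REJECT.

Answer: REJECT

Derivation:
S₀ = ε-closure({0}) = {0,2,4}
'b' @ 1: {1,3,6,7,8}  [accepting]
'd' @ 2: {}  — state set empty
rest 'b' ignored (set empty)
final: {}; accept 7 not in set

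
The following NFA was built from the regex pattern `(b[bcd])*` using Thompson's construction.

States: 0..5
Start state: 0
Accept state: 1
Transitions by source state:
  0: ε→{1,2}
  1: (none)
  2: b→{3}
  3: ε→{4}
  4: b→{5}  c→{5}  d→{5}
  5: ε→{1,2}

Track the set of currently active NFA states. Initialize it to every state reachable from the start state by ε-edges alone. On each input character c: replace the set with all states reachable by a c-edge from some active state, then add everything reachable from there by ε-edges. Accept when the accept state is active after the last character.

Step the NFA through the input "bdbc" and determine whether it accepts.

Answer: ACCEPT

Steps:
initial (ε-close {0}): {0,1,2}
'b' @ 1: {3,4}
'd' @ 2: {1,2,5}  ✓accept
'b' @ 3: {3,4}
'c' @ 4: {1,2,5}  ✓accept
final: {1,2,5}; accept 1 in set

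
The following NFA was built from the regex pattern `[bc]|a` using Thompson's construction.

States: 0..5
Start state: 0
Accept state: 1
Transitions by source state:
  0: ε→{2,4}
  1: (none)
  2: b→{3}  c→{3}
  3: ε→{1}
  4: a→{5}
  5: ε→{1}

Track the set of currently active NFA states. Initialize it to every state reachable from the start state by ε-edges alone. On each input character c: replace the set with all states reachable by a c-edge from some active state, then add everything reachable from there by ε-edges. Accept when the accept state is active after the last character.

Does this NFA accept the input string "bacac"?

Answer: REJECT

Steps:
start: ε-closure({0}) = {0,2,4}
'b' @ 1: {1,3}  [accepting]
'a' @ 2: {}  — state set empty
rest 'cac' ignored (set empty)
end set {} — state 1 not in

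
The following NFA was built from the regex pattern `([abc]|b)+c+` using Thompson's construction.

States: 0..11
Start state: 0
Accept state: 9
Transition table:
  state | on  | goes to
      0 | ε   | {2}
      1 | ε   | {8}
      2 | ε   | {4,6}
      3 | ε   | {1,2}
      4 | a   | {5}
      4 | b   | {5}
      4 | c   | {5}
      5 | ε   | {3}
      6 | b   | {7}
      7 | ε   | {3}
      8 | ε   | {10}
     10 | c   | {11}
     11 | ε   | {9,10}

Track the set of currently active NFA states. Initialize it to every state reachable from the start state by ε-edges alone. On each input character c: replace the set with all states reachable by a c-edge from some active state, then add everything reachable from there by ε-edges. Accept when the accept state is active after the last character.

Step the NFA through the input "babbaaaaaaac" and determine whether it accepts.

Answer: ACCEPT

Steps:
start: ε-closure({0}) = {0,2,4,6}
'b' @ 1: {1,2,3,4,5,6,7,8,10}
'a' @ 2: {1,2,3,4,5,6,8,10}
'b' @ 3: {1,2,3,4,5,6,7,8,10}
'b' @ 4: {1,2,3,4,5,6,7,8,10}
'a' @ 5: {1,2,3,4,5,6,8,10}
'a' @ 6: {1,2,3,4,5,6,8,10}
'a' @ 7: {1,2,3,4,5,6,8,10}
'a' @ 8: {1,2,3,4,5,6,8,10}
'a' @ 9: {1,2,3,4,5,6,8,10}
'a' @ 10: {1,2,3,4,5,6,8,10}
'a' @ 11: {1,2,3,4,5,6,8,10}
'c' @ 12: {1,2,3,4,5,6,8,9,10,11}  [accepting]
final: {1,2,3,4,5,6,8,9,10,11}; accept 9 in set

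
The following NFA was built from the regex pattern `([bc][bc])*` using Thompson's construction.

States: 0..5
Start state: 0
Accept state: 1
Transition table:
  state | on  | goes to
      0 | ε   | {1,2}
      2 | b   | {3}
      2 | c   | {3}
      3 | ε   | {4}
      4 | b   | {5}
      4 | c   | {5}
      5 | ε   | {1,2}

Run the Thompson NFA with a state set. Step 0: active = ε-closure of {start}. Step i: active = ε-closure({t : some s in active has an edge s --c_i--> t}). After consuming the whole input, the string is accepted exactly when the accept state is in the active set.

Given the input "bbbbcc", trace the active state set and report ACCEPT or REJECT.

Answer: ACCEPT

Steps:
initial (ε-close {0}): {0,1,2}
'b' @ 1: {3,4}
'b' @ 2: {1,2,5}  ✓accept
'b' @ 3: {3,4}
'b' @ 4: {1,2,5}  ✓accept
'c' @ 5: {3,4}
'c' @ 6: {1,2,5}  ✓accept
after full input: {1,2,5}  (accept=1 in)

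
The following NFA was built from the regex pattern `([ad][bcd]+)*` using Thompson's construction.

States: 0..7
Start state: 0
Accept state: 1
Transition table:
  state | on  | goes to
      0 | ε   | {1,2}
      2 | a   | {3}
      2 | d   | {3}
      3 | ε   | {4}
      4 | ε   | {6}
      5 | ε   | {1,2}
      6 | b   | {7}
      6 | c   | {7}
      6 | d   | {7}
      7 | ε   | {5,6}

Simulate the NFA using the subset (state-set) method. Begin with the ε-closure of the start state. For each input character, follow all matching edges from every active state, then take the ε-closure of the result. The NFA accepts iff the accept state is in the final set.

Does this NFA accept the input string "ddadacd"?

S₀ = ε-closure({0}) = {0,1,2}
'd' @ 1: {3,4,6}
'd' @ 2: {1,2,5,6,7}  ✓accept
'a' @ 3: {3,4,6}
'd' @ 4: {1,2,5,6,7}  ✓accept
'a' @ 5: {3,4,6}
'c' @ 6: {1,2,5,6,7}  ✓accept
'd' @ 7: {1,2,3,4,5,6,7}  ✓accept
end set {1,2,3,4,5,6,7} — state 1 in

Answer: ACCEPT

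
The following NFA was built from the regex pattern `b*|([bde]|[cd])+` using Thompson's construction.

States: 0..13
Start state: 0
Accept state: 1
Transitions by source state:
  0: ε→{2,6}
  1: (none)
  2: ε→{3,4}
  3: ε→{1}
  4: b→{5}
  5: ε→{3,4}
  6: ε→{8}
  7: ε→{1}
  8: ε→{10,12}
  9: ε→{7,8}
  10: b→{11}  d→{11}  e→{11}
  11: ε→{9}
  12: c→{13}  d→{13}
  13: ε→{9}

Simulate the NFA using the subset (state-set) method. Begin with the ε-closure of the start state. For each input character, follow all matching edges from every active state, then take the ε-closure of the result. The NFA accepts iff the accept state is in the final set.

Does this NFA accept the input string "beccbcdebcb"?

Answer: ACCEPT

Derivation:
initial (ε-close {0}): {0,1,2,3,4,6,8,10,12}
'b' @ 1: {1,3,4,5,7,8,9,10,11,12}  [accepting]
'e' @ 2: {1,7,8,9,10,11,12}  [accepting]
'c' @ 3: {1,7,8,9,10,12,13}  [accepting]
'c' @ 4: {1,7,8,9,10,12,13}  [accepting]
'b' @ 5: {1,7,8,9,10,11,12}  [accepting]
'c' @ 6: {1,7,8,9,10,12,13}  [accepting]
'd' @ 7: {1,7,8,9,10,11,12,13}  [accepting]
'e' @ 8: {1,7,8,9,10,11,12}  [accepting]
'b' @ 9: {1,7,8,9,10,11,12}  [accepting]
'c' @ 10: {1,7,8,9,10,12,13}  [accepting]
'b' @ 11: {1,7,8,9,10,11,12}  [accepting]
end set {1,7,8,9,10,11,12} — state 1 in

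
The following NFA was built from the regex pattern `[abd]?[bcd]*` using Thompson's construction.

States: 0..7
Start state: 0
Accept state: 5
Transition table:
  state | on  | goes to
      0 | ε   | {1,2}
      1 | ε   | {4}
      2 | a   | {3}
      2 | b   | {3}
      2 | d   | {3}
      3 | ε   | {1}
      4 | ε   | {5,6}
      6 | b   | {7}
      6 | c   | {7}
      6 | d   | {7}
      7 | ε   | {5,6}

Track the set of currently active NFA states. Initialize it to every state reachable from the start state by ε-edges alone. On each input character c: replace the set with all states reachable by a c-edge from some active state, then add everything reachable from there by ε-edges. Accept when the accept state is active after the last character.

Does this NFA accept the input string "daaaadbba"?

Answer: REJECT

Steps:
start: ε-closure({0}) = {0,1,2,4,5,6}
'd' @ 1: {1,3,4,5,6,7}  [accepting]
'a' @ 2: {}  — state set empty
rest 'aaadbba' ignored (set empty)
after full input: {}  (accept=5 not in)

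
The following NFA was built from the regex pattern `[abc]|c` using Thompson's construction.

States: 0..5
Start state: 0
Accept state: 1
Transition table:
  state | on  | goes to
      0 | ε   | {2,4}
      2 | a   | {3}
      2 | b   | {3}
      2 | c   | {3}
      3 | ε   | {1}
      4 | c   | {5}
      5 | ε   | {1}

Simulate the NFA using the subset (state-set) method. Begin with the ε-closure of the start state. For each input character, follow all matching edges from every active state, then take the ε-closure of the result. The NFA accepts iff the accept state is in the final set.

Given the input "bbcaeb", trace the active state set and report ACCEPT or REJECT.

S₀ = ε-closure({0}) = {0,2,4}
'b' @ 1: {1,3}  (accept∈set)
'b' @ 2: {}  — state set empty
rest 'caeb' ignored (set empty)
end set {} — state 1 not in

Answer: REJECT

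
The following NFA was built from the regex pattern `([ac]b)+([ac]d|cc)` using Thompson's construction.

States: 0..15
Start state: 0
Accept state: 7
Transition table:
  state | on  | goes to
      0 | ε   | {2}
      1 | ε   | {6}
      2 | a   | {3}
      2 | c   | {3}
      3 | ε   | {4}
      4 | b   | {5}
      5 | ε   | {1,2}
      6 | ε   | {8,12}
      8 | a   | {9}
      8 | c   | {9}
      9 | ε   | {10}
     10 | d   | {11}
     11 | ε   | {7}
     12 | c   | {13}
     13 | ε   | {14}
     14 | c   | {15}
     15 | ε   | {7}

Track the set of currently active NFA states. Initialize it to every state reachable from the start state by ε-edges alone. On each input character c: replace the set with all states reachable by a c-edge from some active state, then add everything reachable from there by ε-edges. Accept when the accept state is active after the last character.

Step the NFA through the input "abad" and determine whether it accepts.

Answer: ACCEPT

Steps:
start: ε-closure({0}) = {0,2}
'a' @ 1: {3,4}
'b' @ 2: {1,2,5,6,8,12}
'a' @ 3: {3,4,9,10}
'd' @ 4: {7,11}  ✓accept
end set {7,11} — state 7 in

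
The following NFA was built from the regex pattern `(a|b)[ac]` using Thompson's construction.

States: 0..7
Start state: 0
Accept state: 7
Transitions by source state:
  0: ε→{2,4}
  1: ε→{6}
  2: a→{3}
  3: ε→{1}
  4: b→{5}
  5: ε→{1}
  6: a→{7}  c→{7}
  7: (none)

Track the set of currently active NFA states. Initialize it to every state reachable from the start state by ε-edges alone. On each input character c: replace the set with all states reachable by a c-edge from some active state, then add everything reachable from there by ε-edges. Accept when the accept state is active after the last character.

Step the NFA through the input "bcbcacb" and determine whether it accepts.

Answer: REJECT

Steps:
S₀ = ε-closure({0}) = {0,2,4}
'b' @ 1: {1,5,6}
'c' @ 2: {7}  [accepting]
'b' @ 3: {}  — no active states
rest 'cacb' ignored (set empty)
end set {} — state 7 not in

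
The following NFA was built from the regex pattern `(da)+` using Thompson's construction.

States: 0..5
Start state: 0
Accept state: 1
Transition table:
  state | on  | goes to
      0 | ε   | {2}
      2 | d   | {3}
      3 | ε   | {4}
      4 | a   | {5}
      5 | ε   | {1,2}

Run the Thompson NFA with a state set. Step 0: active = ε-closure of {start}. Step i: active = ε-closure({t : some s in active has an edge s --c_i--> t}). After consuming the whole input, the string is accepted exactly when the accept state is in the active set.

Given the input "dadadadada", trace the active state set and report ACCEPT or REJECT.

Answer: ACCEPT

Steps:
S₀ = ε-closure({0}) = {0,2}
'd' @ 1: {3,4}
'a' @ 2: {1,2,5}  [accepting]
'd' @ 3: {3,4}
'a' @ 4: {1,2,5}  [accepting]
'd' @ 5: {3,4}
'a' @ 6: {1,2,5}  [accepting]
'd' @ 7: {3,4}
'a' @ 8: {1,2,5}  [accepting]
'd' @ 9: {3,4}
'a' @ 10: {1,2,5}  [accepting]
final: {1,2,5}; accept 1 in set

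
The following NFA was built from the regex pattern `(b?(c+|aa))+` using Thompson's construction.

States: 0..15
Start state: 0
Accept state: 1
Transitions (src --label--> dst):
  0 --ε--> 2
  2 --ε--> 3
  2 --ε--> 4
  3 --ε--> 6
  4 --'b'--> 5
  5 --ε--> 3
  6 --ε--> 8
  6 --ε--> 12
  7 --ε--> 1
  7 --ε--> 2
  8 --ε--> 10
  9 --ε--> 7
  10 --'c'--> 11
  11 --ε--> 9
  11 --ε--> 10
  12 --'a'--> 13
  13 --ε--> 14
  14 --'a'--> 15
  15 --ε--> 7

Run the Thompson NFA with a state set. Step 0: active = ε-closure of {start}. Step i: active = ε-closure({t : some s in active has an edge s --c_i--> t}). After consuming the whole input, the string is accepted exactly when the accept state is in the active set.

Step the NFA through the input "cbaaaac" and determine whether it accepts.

Answer: ACCEPT

Trace:
initial (ε-close {0}): {0,2,3,4,6,8,10,12}
'c' @ 1: {1,2,3,4,6,7,8,9,10,11,12}  ✓accept
'b' @ 2: {3,5,6,8,10,12}
'a' @ 3: {13,14}
'a' @ 4: {1,2,3,4,6,7,8,10,12,15}  ✓accept
'a' @ 5: {13,14}
'a' @ 6: {1,2,3,4,6,7,8,10,12,15}  ✓accept
'c' @ 7: {1,2,3,4,6,7,8,9,10,11,12}  ✓accept
end set {1,2,3,4,6,7,8,9,10,11,12} — state 1 in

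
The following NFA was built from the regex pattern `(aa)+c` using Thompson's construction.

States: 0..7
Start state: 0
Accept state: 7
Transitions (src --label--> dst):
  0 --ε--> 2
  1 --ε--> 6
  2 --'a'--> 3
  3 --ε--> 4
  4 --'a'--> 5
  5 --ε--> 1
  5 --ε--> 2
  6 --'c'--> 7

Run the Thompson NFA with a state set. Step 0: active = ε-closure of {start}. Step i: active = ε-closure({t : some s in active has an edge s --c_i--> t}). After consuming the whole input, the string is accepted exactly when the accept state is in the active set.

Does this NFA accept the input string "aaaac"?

Answer: ACCEPT

Steps:
S₀ = ε-closure({0}) = {0,2}
'a' @ 1: {3,4}
'a' @ 2: {1,2,5,6}
'a' @ 3: {3,4}
'a' @ 4: {1,2,5,6}
'c' @ 5: {7}  ✓accept
after full input: {7}  (accept=7 in)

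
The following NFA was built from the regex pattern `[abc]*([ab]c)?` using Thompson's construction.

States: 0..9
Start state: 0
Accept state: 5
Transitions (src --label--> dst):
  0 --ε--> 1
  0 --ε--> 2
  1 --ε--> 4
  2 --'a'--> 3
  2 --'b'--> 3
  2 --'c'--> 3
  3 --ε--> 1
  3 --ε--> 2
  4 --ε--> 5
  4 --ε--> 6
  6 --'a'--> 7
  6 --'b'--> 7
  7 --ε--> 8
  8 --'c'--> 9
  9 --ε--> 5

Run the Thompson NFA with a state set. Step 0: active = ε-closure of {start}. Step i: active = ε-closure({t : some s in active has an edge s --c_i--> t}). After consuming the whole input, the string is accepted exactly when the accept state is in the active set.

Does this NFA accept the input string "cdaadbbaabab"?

Answer: REJECT

Derivation:
S₀ = ε-closure({0}) = {0,1,2,4,5,6}
'c' @ 1: {1,2,3,4,5,6}  (accept∈set)
'd' @ 2: {}  — no active states
rest 'aadbbaabab' ignored (set empty)
after full input: {}  (accept=5 not in)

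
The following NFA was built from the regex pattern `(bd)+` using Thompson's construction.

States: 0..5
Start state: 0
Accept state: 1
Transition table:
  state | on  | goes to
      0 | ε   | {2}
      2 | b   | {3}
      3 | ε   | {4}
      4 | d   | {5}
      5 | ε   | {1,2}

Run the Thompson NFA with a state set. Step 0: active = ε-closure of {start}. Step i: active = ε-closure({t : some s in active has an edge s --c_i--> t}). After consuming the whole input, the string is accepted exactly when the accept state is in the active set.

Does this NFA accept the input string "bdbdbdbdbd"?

initial (ε-close {0}): {0,2}
'b' @ 1: {3,4}
'd' @ 2: {1,2,5}  (accept∈set)
'b' @ 3: {3,4}
'd' @ 4: {1,2,5}  (accept∈set)
'b' @ 5: {3,4}
'd' @ 6: {1,2,5}  (accept∈set)
'b' @ 7: {3,4}
'd' @ 8: {1,2,5}  (accept∈set)
'b' @ 9: {3,4}
'd' @ 10: {1,2,5}  (accept∈set)
end set {1,2,5} — state 1 in

Answer: ACCEPT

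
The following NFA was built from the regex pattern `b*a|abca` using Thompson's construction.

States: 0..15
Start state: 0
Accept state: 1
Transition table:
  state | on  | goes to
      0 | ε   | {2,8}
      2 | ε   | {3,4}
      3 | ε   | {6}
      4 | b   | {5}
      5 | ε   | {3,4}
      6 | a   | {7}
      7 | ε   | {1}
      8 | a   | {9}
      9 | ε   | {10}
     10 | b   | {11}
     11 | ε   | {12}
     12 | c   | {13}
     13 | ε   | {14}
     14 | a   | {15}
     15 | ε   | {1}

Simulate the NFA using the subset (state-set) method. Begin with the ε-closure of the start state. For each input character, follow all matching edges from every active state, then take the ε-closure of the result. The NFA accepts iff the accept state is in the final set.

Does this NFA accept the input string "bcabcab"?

S₀ = ε-closure({0}) = {0,2,3,4,6,8}
'b' @ 1: {3,4,5,6}
'c' @ 2: {}  — no active states
rest 'abcab' ignored (set empty)
final: {}; accept 1 not in set

Answer: REJECT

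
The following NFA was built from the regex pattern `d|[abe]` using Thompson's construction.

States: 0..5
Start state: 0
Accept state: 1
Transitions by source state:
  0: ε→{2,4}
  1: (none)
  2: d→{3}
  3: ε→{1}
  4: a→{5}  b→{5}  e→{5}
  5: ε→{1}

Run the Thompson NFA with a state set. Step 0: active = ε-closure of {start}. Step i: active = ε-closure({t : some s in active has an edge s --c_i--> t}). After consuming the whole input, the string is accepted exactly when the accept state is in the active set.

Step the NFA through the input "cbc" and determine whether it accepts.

Answer: REJECT

Derivation:
initial (ε-close {0}): {0,2,4}
'c' @ 1: {}  — no active states
rest 'bc' ignored (set empty)
after full input: {}  (accept=1 not in)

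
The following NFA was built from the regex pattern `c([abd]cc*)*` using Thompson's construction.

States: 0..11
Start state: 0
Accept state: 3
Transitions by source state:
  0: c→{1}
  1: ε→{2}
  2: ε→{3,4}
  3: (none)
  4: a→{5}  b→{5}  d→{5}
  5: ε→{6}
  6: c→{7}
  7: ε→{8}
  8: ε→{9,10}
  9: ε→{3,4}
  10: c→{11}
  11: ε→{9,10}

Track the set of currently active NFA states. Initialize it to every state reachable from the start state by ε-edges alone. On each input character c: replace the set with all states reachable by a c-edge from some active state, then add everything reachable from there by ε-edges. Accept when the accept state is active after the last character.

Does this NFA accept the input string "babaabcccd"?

Answer: REJECT

Steps:
start: ε-closure({0}) = {0}
'b' @ 1: {}  — state set empty
rest 'abaabcccd' ignored (set empty)
final: {}; accept 3 not in set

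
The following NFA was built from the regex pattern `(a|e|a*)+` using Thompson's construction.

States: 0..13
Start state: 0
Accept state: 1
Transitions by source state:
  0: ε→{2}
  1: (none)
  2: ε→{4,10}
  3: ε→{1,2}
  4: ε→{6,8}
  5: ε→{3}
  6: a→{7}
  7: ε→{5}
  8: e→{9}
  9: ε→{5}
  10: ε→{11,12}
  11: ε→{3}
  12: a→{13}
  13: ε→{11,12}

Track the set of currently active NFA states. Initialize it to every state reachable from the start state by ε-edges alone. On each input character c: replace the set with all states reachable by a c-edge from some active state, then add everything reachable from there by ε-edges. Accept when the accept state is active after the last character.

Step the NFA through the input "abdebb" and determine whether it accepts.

start: ε-closure({0}) = {0,1,2,3,4,6,8,10,11,12}
'a' @ 1: {1,2,3,4,5,6,7,8,10,11,12,13}  (accept∈set)
'b' @ 2: {}  — state set empty
rest 'debb' ignored (set empty)
after full input: {}  (accept=1 not in)

Answer: REJECT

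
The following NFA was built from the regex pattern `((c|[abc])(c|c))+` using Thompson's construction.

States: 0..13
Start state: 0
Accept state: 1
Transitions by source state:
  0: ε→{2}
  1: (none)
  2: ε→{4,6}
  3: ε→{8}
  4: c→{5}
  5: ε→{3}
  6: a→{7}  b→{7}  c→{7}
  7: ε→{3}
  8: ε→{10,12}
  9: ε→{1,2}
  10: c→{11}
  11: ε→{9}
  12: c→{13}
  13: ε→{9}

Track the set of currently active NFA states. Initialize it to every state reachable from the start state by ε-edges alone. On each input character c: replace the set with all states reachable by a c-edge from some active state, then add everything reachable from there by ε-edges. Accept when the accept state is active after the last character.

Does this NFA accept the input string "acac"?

Answer: ACCEPT

Derivation:
initial (ε-close {0}): {0,2,4,6}
'a' @ 1: {3,7,8,10,12}
'c' @ 2: {1,2,4,6,9,11,13}  ✓accept
'a' @ 3: {3,7,8,10,12}
'c' @ 4: {1,2,4,6,9,11,13}  ✓accept
end set {1,2,4,6,9,11,13} — state 1 in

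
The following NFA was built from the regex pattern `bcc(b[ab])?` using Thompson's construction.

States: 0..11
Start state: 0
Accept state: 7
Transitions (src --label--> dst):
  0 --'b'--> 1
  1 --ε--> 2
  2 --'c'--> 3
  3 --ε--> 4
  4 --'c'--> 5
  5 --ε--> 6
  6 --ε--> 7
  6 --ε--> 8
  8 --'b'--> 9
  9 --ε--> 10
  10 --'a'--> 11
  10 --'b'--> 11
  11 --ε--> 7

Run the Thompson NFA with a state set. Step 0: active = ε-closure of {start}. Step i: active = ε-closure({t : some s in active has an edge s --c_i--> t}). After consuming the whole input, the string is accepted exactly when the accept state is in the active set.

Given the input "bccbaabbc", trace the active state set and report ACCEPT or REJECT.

Answer: REJECT

Derivation:
S₀ = ε-closure({0}) = {0}
'b' @ 1: {1,2}
'c' @ 2: {3,4}
'c' @ 3: {5,6,7,8}  ✓accept
'b' @ 4: {9,10}
'a' @ 5: {7,11}  ✓accept
'a' @ 6: {}  — no active states
rest 'bbc' ignored (set empty)
end set {} — state 7 not in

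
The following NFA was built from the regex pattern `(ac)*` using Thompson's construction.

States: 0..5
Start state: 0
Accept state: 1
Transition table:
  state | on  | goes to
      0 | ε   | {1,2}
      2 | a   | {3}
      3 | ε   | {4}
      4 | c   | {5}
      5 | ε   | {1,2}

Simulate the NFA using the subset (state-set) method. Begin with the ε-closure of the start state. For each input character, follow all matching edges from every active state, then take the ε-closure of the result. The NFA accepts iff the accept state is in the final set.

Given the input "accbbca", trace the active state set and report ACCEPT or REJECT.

Answer: REJECT

Steps:
initial (ε-close {0}): {0,1,2}
'a' @ 1: {3,4}
'c' @ 2: {1,2,5}  [accepting]
'c' @ 3: {}  — dead — no transitions
rest 'bbca' ignored (set empty)
end set {} — state 1 not in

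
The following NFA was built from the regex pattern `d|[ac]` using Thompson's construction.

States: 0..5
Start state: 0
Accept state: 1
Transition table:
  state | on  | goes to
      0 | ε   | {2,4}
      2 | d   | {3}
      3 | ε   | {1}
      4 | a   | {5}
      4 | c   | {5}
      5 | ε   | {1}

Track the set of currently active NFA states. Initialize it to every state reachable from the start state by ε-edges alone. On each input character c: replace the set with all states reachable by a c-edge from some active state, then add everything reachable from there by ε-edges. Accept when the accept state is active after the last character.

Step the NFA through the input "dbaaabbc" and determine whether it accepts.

Answer: REJECT

Derivation:
S₀ = ε-closure({0}) = {0,2,4}
'd' @ 1: {1,3}  [accepting]
'b' @ 2: {}  — dead — no transitions
rest 'aaabbc' ignored (set empty)
end set {} — state 1 not in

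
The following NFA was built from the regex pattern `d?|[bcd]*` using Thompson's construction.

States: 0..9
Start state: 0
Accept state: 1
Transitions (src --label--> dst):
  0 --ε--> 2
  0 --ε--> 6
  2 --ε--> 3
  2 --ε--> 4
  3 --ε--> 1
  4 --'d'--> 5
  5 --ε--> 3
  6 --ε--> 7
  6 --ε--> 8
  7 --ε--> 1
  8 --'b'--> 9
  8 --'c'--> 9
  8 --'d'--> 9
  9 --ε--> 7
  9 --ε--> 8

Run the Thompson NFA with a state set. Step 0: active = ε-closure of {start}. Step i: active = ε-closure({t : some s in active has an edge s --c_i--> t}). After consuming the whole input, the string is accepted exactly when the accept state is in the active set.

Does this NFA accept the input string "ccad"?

start: ε-closure({0}) = {0,1,2,3,4,6,7,8}
'c' @ 1: {1,7,8,9}  (accept∈set)
'c' @ 2: {1,7,8,9}  (accept∈set)
'a' @ 3: {}  — no active states
rest 'd' ignored (set empty)
final: {}; accept 1 not in set

Answer: REJECT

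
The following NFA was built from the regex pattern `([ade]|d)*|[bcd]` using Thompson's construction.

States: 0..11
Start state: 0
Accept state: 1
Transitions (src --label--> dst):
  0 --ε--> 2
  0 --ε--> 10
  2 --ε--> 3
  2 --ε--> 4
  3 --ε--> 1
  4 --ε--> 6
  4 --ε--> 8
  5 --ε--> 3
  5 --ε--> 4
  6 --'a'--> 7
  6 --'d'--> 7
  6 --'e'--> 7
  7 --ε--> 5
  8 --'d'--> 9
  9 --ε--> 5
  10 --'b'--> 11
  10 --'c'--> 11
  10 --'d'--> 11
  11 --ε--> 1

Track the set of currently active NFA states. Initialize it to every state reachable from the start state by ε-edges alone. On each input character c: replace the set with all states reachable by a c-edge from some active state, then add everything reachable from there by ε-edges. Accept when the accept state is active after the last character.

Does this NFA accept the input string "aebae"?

Answer: REJECT

Trace:
initial (ε-close {0}): {0,1,2,3,4,6,8,10}
'a' @ 1: {1,3,4,5,6,7,8}  ✓accept
'e' @ 2: {1,3,4,5,6,7,8}  ✓accept
'b' @ 3: {}  — state set empty
rest 'ae' ignored (set empty)
after full input: {}  (accept=1 not in)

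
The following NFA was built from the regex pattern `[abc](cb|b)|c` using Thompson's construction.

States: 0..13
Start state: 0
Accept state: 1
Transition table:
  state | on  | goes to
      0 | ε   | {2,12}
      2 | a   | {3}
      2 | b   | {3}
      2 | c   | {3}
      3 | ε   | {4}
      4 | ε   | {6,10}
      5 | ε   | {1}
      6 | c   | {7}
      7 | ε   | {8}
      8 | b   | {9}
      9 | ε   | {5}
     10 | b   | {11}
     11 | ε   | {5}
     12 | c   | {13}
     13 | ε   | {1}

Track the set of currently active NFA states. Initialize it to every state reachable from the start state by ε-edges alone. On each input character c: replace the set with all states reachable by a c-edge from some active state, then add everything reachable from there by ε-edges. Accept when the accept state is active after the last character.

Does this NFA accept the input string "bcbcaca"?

Answer: REJECT

Steps:
start: ε-closure({0}) = {0,2,12}
'b' @ 1: {3,4,6,10}
'c' @ 2: {7,8}
'b' @ 3: {1,5,9}  [accepting]
'c' @ 4: {}  — state set empty
rest 'aca' ignored (set empty)
end set {} — state 1 not in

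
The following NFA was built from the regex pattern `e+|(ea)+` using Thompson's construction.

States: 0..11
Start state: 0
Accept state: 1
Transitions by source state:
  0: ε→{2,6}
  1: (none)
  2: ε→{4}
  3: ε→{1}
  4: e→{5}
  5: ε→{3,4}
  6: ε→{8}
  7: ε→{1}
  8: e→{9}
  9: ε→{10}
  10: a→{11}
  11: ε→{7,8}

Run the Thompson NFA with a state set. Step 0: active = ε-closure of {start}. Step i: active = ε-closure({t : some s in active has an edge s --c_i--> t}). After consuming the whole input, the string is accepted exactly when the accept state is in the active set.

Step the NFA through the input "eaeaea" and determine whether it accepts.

start: ε-closure({0}) = {0,2,4,6,8}
'e' @ 1: {1,3,4,5,9,10}  ✓accept
'a' @ 2: {1,7,8,11}  ✓accept
'e' @ 3: {9,10}
'a' @ 4: {1,7,8,11}  ✓accept
'e' @ 5: {9,10}
'a' @ 6: {1,7,8,11}  ✓accept
after full input: {1,7,8,11}  (accept=1 in)

Answer: ACCEPT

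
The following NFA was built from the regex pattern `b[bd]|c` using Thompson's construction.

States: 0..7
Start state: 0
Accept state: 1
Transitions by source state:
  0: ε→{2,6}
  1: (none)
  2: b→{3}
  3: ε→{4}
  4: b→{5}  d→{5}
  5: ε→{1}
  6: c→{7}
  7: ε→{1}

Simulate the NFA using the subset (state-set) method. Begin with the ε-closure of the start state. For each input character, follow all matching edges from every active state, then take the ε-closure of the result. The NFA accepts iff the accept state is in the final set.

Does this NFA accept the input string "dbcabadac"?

Answer: REJECT

Derivation:
initial (ε-close {0}): {0,2,6}
'd' @ 1: {}  — dead — no transitions
rest 'bcabadac' ignored (set empty)
after full input: {}  (accept=1 not in)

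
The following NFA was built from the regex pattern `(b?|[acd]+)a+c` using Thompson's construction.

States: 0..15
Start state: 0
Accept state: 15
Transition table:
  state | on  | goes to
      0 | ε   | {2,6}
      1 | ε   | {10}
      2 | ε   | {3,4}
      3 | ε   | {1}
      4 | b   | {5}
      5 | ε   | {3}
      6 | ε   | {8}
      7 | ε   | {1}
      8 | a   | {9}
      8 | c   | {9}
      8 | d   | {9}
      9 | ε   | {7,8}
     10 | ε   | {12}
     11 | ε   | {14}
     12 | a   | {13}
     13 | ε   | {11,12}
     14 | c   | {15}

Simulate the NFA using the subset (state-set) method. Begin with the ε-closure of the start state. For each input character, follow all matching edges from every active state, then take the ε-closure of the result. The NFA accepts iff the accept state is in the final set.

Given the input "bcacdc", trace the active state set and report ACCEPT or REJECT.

Answer: REJECT

Trace:
S₀ = ε-closure({0}) = {0,1,2,3,4,6,8,10,12}
'b' @ 1: {1,3,5,10,12}
'c' @ 2: {}  — dead — no transitions
rest 'acdc' ignored (set empty)
final: {}; accept 15 not in set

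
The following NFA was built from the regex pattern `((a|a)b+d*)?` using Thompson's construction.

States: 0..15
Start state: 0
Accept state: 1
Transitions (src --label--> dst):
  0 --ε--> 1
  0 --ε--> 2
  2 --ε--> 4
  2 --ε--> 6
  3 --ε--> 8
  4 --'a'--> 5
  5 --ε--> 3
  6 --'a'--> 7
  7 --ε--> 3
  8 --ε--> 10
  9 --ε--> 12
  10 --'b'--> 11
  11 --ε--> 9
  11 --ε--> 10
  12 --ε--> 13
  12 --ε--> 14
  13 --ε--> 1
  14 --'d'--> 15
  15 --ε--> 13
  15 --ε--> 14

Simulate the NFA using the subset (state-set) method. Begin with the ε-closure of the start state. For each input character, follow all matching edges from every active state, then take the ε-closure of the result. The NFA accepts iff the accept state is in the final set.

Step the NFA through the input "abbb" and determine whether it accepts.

start: ε-closure({0}) = {0,1,2,4,6}
'a' @ 1: {3,5,7,8,10}
'b' @ 2: {1,9,10,11,12,13,14}  ✓accept
'b' @ 3: {1,9,10,11,12,13,14}  ✓accept
'b' @ 4: {1,9,10,11,12,13,14}  ✓accept
end set {1,9,10,11,12,13,14} — state 1 in

Answer: ACCEPT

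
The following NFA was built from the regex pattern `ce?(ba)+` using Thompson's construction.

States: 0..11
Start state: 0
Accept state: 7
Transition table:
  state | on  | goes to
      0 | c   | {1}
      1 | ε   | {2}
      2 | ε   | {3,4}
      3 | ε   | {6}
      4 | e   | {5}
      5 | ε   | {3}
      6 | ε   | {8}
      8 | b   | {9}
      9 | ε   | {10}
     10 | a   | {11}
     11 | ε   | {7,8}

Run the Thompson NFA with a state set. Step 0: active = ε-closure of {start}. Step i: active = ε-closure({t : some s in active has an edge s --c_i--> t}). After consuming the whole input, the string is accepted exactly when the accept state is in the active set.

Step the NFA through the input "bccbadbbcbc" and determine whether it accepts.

initial (ε-close {0}): {0}
'b' @ 1: {}  — no active states
rest 'ccbadbbcbc' ignored (set empty)
end set {} — state 7 not in

Answer: REJECT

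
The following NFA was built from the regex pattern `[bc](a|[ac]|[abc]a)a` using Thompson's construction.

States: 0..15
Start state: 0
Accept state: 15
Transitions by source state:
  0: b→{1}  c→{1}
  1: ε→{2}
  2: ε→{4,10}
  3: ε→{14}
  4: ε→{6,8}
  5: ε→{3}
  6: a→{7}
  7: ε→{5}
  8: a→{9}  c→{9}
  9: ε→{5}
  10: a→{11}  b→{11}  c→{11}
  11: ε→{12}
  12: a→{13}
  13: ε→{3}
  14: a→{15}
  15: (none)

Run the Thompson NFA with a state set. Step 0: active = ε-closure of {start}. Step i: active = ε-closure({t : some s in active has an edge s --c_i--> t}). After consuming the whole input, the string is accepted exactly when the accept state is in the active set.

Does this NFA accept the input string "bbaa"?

Answer: ACCEPT

Trace:
start: ε-closure({0}) = {0}
'b' @ 1: {1,2,4,6,8,10}
'b' @ 2: {11,12}
'a' @ 3: {3,13,14}
'a' @ 4: {15}  (accept∈set)
final: {15}; accept 15 in set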